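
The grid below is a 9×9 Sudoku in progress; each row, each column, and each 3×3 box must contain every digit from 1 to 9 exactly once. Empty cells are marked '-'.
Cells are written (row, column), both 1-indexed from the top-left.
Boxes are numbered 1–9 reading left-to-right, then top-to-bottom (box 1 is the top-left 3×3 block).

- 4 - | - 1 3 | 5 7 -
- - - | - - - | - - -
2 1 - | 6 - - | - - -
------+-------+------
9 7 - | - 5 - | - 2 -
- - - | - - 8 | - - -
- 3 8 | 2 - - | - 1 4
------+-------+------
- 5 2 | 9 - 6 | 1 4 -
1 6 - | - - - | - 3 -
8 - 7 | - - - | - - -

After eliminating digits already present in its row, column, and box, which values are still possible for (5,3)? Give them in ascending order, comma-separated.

Row 5 already contains {8}.
Column 3 already contains {2, 7, 8}.
Its 3×3 block (box 4) already contains {3, 7, 8, 9}.
Removing those from 1–9 leaves {1, 4, 5, 6} as the candidates for (5,3).

1,4,5,6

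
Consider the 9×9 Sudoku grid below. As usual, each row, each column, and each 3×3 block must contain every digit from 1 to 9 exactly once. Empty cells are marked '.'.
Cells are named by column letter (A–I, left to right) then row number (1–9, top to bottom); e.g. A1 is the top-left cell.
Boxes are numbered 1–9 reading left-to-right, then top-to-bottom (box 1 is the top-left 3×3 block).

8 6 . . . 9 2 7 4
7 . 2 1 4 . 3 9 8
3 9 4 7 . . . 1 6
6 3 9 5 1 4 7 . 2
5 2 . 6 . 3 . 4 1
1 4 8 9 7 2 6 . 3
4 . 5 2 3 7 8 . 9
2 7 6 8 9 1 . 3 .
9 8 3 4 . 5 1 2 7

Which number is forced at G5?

Row 5 already contains {1, 2, 3, 4, 5, 6}.
Column G already contains {1, 2, 3, 6, 7, 8}.
Its 3×3 block (box 6) already contains {1, 2, 3, 4, 6, 7}.
The only value from 1–9 not eliminated is 9, so G5 = 9.

9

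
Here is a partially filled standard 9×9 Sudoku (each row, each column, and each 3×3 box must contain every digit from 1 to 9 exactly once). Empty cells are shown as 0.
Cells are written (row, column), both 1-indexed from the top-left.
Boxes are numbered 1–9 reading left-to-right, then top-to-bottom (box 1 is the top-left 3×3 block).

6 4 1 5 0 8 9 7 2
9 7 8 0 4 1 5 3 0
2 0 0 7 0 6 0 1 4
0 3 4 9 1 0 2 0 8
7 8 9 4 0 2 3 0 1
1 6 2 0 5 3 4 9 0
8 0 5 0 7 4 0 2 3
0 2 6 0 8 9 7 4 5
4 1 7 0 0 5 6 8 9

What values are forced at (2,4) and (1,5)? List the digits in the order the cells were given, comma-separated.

For (2,4):
  Row 2 already contains {1, 3, 4, 5, 7, 8, 9}.
  Column 4 already contains {4, 5, 7, 9}.
  Its 3×3 block (box 2) already contains {1, 4, 5, 6, 7, 8}.
  The only value from 1–9 not eliminated is 2, so (2,4) = 2.
For (1,5):
  Row 1 already contains {1, 2, 4, 5, 6, 7, 8, 9}.
  Column 5 already contains {1, 4, 5, 7, 8}.
  Its 3×3 block (box 2) already contains {1, 4, 5, 6, 7, 8}.
  The only value from 1–9 not eliminated is 3, so (1,5) = 3.

2,3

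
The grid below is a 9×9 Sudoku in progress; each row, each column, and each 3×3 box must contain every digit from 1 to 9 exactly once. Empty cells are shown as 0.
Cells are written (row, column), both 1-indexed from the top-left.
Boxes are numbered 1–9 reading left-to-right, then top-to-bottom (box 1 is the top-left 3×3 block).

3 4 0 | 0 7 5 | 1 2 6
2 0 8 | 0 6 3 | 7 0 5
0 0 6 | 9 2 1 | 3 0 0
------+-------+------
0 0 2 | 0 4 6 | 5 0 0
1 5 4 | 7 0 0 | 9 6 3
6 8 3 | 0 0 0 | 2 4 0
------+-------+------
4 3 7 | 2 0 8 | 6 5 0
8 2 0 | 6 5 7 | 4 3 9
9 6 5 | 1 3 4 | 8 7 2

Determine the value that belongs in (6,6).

9

Row 6 already contains {2, 3, 4, 6, 8}.
Column 6 already contains {1, 3, 4, 5, 6, 7, 8}.
Its 3×3 block (box 5) already contains {4, 6, 7}.
The only value from 1–9 not eliminated is 9, so (6,6) = 9.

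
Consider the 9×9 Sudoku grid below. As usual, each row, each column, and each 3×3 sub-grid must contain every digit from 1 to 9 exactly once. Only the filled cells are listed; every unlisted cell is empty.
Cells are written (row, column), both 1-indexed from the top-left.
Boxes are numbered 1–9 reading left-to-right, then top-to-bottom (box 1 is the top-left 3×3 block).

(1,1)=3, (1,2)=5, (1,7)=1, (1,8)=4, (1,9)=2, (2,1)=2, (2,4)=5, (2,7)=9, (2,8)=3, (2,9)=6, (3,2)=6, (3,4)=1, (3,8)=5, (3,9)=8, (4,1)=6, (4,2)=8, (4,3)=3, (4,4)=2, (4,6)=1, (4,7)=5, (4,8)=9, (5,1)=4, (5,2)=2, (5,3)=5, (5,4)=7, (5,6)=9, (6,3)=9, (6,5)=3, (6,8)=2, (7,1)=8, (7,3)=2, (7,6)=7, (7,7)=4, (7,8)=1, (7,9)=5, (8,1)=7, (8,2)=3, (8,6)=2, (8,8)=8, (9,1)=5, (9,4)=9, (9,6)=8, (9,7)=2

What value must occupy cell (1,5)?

Cell (1,5) itself could take any of {6, 7, 8, 9} by direct elimination.
Consider where 9 can go in row 1.
(1,3) is out (column 3 already has a 9).
(1,4) is out (column 4 already has a 9).
(1,6) is out (column 6 already has a 9).
So the only cell in row 1 that can hold 9 is (1,5).
Therefore (1,5) = 9.

9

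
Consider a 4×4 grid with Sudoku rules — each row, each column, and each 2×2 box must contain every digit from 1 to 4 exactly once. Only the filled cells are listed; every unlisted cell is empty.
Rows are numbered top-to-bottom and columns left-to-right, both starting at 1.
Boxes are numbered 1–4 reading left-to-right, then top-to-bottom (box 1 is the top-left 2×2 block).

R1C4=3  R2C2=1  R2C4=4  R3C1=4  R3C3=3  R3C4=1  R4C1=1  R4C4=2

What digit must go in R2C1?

Cell R2C1 itself could take any of {2, 3} by direct elimination.
Consider where 3 can go in column 1.
R1C1 is out (row 1 already has a 3).
So the only cell in column 1 that can hold 3 is R2C1.
Therefore R2C1 = 3.

3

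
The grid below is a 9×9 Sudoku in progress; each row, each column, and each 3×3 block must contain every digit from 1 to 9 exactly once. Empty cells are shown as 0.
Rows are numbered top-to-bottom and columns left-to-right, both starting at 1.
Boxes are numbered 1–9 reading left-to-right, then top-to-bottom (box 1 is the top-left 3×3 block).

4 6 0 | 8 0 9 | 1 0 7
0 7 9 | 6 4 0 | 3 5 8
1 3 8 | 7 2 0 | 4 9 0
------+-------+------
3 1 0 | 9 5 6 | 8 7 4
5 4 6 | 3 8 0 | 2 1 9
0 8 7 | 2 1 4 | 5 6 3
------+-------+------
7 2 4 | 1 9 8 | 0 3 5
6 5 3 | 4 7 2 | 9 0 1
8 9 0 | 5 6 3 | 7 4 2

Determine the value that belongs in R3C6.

5

Row 3 already contains {1, 2, 3, 4, 7, 8, 9}.
Column 6 already contains {2, 3, 4, 6, 8, 9}.
Its 3×3 block (box 2) already contains {2, 4, 6, 7, 8, 9}.
The only value from 1–9 not eliminated is 5, so R3C6 = 5.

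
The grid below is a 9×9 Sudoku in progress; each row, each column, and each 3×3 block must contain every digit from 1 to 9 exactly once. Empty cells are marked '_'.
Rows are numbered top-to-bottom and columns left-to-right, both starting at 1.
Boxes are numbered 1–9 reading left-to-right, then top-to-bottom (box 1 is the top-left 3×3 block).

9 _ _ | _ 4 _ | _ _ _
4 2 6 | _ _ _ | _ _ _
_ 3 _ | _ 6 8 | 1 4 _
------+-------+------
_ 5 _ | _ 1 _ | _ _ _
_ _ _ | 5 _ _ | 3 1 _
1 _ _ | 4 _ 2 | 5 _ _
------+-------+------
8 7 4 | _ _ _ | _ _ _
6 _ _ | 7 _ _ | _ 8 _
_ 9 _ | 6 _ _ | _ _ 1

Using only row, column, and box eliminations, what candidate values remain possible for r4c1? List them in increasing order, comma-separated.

Row 4 already contains {1, 5}.
Column 1 already contains {1, 4, 6, 8, 9}.
Its 3×3 block (box 4) already contains {1, 5}.
Removing those from 1–9 leaves {2, 3, 7} as the candidates for r4c1.

2,3,7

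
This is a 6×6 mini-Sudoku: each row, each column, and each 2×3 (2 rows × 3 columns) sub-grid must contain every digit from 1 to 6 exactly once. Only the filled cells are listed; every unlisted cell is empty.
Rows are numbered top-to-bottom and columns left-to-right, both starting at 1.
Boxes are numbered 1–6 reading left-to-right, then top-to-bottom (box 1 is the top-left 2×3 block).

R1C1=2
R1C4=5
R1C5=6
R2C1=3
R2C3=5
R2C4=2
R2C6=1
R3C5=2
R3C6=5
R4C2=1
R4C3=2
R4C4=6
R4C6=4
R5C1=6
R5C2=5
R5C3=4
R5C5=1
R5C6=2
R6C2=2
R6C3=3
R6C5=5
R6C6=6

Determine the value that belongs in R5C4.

Row 5 already contains {1, 2, 4, 5, 6}.
Column 4 already contains {2, 5, 6}.
Its 2×3 block (box 6) already contains {1, 2, 5, 6}.
The only value from 1–6 not eliminated is 3, so R5C4 = 3.

3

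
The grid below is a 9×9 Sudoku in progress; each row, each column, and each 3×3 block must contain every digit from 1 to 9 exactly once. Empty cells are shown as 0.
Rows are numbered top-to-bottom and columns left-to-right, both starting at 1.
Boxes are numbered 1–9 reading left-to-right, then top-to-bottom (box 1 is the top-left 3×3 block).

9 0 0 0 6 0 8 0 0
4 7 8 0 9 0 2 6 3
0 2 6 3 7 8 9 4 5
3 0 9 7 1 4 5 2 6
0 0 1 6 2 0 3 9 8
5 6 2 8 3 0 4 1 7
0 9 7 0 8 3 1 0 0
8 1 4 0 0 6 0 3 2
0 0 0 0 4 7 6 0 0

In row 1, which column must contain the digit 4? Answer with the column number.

4

Consider where 4 can go in row 1.
r1c2 is out (box 1 already has a 4).
r1c3 is out (column 3 already has a 4).
r1c6 is out (column 6 already has a 4).
r1c8 is out (column 8 already has a 4).
r1c9 is out (box 3 already has a 4).
So the only cell in row 1 that can hold 4 is r1c4.
That is column 4.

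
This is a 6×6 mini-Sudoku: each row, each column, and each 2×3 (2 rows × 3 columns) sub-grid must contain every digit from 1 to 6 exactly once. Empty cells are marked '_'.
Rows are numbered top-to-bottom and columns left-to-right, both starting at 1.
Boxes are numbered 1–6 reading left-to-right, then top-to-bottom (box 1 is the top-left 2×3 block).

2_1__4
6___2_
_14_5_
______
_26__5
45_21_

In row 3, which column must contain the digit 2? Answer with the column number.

Consider where 2 can go in row 3.
R3C1 is out (column 1 already has a 2).
R3C4 is out (column 4 already has a 2).
So the only cell in row 3 that can hold 2 is R3C6.
That is column 6.

6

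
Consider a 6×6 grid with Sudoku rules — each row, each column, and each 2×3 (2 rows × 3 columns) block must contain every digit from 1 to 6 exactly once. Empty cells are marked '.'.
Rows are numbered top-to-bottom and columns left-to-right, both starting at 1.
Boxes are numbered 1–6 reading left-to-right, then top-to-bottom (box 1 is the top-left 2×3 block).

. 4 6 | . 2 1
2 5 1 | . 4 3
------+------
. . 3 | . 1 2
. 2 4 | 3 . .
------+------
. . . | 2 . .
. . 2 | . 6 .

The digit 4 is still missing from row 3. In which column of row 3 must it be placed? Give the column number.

4

Consider where 4 can go in row 3.
r3c1 is out (box 3 already has a 4).
r3c2 is out (column 2 already has a 4).
So the only cell in row 3 that can hold 4 is r3c4.
That is column 4.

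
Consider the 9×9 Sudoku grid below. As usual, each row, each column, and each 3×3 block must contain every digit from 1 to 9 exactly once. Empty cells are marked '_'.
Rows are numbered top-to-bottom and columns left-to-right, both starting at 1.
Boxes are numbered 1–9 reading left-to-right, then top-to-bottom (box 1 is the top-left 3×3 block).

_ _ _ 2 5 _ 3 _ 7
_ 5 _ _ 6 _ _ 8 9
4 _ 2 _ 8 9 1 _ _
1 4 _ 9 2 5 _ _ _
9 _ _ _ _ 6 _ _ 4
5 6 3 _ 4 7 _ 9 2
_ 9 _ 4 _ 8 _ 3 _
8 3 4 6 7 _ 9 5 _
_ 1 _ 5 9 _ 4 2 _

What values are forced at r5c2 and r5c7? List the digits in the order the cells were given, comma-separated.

2,5

For r5c2:
  Consider where 2 can go in column 2.
  r1c2 is out (row 1 already has a 2).
  r3c2 is out (row 3 already has a 2).
  So the only cell in column 2 that can hold 2 is r5c2.
  So r5c2 = 2.
For r5c7:
  Consider where 5 can go in row 5.
  r5c2 is out (column 2 already has a 5).
  r5c3 is out (box 4 already has a 5).
  r5c4 is out (column 4 already has a 5).
  r5c5 is out (column 5 already has a 5).
  r5c8 is out (column 8 already has a 5).
  So the only cell in row 5 that can hold 5 is r5c7.
  So r5c7 = 5.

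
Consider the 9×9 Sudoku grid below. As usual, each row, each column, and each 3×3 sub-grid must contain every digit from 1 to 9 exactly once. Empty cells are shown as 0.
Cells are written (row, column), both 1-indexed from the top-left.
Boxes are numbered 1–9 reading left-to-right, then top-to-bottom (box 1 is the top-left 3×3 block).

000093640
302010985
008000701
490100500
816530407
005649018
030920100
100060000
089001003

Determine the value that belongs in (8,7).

8

Cell (8,7) itself could take any of {2, 8} by direct elimination.
Consider where 8 can go in box 9.
(7,8) is out (column 8 already has a 8). (7,9) is out (column 9 already has a 8). (8,8) is out (column 8 already has a 8). (8,9) is out (column 9 already has a 8). The remaining empty cells in box 9 are similarly blocked.
So the only cell in box 9 that can hold 8 is (8,7).
Therefore (8,7) = 8.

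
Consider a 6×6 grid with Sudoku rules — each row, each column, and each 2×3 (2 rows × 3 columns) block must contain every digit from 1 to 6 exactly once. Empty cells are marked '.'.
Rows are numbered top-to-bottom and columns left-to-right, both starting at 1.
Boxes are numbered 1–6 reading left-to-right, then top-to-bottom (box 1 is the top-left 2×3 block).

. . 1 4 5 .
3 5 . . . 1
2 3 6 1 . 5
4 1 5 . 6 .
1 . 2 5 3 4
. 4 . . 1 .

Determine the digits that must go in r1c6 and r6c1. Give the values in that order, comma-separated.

3,5

For r1c6:
  Consider where 3 can go in box 2.
  r2c4 is out (row 2 already has a 3).
  r2c5 is out (row 2 already has a 3).
  So the only cell in box 2 that can hold 3 is r1c6.
  So r1c6 = 3.
For r6c1:
  Consider where 5 can go in box 5.
  r5c2 is out (row 5 already has a 5).
  r6c3 is out (column 3 already has a 5).
  So the only cell in box 5 that can hold 5 is r6c1.
  So r6c1 = 5.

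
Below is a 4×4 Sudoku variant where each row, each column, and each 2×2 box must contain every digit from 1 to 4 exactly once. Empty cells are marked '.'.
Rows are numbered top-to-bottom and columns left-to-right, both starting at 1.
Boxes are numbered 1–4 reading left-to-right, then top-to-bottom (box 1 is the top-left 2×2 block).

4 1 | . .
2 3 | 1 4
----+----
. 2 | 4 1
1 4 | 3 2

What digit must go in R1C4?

Row 1 already contains {1, 4}.
Column 4 already contains {1, 2, 4}.
Its 2×2 block (box 2) already contains {1, 4}.
The only value from 1–4 not eliminated is 3, so R1C4 = 3.

3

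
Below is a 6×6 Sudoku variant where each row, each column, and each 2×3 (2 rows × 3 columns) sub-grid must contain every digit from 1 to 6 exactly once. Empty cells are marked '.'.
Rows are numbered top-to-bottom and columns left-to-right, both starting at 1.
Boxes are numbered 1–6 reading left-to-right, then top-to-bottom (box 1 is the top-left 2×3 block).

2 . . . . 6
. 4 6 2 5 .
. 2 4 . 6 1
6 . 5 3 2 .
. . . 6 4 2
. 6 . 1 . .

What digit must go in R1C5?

1

Cell R1C5 itself could take any of {1, 3} by direct elimination.
Consider where 1 can go in box 2.
R1C4 is out (column 4 already has a 1).
R2C6 is out (column 6 already has a 1).
So the only cell in box 2 that can hold 1 is R1C5.
Therefore R1C5 = 1.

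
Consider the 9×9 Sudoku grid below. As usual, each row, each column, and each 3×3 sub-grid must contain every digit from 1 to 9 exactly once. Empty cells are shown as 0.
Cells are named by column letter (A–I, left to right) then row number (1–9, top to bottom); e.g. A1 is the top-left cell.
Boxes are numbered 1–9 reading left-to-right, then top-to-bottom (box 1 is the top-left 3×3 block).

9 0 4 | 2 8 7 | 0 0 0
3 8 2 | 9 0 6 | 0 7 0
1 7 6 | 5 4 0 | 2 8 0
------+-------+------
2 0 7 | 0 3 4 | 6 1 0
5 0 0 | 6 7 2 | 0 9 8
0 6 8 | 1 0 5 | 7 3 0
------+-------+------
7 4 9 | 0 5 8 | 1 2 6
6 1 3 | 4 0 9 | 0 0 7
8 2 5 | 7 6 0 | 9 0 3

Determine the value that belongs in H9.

4

Row 9 already contains {2, 3, 5, 6, 7, 8, 9}.
Column H already contains {1, 2, 3, 7, 8, 9}.
Its 3×3 block (box 9) already contains {1, 2, 3, 6, 7, 9}.
The only value from 1–9 not eliminated is 4, so H9 = 4.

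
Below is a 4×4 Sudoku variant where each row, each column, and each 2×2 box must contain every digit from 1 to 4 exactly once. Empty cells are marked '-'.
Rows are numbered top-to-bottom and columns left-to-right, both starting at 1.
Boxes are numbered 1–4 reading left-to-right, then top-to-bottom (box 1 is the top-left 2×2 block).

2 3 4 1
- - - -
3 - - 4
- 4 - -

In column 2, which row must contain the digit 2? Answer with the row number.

Consider where 2 can go in column 2.
r2c2 is out (box 1 already has a 2).
So the only cell in column 2 that can hold 2 is r3c2.
That is row 3.

3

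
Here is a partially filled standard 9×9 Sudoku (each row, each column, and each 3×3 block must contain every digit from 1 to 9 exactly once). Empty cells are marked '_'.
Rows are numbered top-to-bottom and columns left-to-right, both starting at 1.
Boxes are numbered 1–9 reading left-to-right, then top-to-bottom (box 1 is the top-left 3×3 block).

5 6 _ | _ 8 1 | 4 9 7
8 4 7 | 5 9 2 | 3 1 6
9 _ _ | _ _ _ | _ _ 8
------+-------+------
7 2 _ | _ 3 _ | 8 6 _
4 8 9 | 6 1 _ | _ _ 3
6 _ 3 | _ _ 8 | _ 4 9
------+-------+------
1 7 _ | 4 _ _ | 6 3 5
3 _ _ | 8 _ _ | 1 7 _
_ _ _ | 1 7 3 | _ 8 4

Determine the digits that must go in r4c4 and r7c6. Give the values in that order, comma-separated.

For r4c4:
  Row 4 already contains {2, 3, 6, 7, 8}.
  Column 4 already contains {1, 4, 5, 6, 8}.
  Its 3×3 block (box 5) already contains {1, 3, 6, 8}.
  The only value from 1–9 not eliminated is 9, so r4c4 = 9.
For r7c6:
  Row 7 already contains {1, 3, 4, 5, 6, 7}.
  Column 6 already contains {1, 2, 3, 8}.
  Its 3×3 block (box 8) already contains {1, 3, 4, 7, 8}.
  The only value from 1–9 not eliminated is 9, so r7c6 = 9.

9,9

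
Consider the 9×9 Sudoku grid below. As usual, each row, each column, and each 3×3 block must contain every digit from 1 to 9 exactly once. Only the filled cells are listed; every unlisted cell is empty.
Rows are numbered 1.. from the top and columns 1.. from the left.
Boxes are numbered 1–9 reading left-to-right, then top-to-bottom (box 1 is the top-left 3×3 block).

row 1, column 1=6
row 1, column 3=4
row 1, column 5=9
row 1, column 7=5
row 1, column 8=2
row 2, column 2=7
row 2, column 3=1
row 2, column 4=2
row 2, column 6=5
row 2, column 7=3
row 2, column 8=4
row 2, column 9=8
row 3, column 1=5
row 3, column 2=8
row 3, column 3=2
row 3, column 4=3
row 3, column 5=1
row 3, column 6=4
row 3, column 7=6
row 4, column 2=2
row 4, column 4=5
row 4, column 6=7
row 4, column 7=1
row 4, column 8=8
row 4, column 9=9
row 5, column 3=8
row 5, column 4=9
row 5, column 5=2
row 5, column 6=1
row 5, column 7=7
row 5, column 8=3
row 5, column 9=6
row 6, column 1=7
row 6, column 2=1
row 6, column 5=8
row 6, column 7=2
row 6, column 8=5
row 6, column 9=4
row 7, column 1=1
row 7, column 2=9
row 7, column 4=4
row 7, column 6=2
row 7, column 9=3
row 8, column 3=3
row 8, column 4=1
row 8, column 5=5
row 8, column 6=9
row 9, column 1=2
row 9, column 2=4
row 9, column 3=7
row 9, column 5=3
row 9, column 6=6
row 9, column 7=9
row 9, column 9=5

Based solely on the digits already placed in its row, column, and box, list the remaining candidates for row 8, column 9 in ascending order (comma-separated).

Row 8 already contains {1, 3, 5, 9}.
Column 9 already contains {3, 4, 5, 6, 8, 9}.
Its 3×3 block (box 9) already contains {3, 5, 9}.
Removing those from 1–9 leaves {2, 7} as the candidates for row 8, column 9.

2,7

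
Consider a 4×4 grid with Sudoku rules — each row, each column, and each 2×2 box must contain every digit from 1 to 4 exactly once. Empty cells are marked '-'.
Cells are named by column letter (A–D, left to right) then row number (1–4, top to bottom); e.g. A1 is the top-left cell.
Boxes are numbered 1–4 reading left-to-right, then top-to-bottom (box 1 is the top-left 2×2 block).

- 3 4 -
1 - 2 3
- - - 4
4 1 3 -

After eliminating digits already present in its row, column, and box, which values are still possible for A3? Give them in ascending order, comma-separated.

Row 3 already contains {4}.
Column A already contains {1, 4}.
Its 2×2 block (box 3) already contains {1, 4}.
Removing those from 1–4 leaves {2, 3} as the candidates for A3.

2,3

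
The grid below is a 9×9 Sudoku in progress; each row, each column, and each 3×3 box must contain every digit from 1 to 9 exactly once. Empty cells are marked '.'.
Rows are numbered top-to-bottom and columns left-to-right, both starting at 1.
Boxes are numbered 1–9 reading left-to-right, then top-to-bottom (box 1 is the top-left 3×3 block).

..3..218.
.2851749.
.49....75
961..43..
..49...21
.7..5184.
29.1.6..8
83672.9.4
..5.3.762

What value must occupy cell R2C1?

6

Row 2 already contains {1, 2, 4, 5, 7, 8, 9}.
Column 1 already contains {2, 8, 9}.
Its 3×3 block (box 1) already contains {2, 3, 4, 8, 9}.
The only value from 1–9 not eliminated is 6, so R2C1 = 6.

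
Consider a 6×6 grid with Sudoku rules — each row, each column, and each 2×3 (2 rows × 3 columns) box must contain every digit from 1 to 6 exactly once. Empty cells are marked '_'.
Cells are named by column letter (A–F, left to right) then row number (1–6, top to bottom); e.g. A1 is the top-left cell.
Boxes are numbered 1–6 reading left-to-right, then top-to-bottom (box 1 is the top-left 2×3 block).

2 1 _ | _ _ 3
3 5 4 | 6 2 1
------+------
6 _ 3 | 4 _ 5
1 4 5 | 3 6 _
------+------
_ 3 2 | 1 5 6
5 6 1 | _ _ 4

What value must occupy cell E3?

1

Row 3 already contains {3, 4, 5, 6}.
Column E already contains {2, 5, 6}.
Its 2×3 block (box 4) already contains {3, 4, 5, 6}.
The only value from 1–6 not eliminated is 1, so E3 = 1.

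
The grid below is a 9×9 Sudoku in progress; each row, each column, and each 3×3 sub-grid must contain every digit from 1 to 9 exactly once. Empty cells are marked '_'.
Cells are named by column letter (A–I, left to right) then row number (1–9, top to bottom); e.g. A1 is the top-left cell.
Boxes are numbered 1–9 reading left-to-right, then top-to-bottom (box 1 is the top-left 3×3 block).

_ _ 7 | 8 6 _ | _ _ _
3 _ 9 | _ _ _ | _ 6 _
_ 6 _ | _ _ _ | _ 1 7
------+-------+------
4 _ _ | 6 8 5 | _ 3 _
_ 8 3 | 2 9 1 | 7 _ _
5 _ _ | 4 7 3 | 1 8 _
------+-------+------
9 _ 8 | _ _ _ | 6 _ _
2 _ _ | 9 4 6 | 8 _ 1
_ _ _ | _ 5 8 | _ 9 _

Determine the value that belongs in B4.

7

Cell B4 itself could take any of {1, 2, 7, 9} by direct elimination.
Consider where 7 can go in row 4.
C4 is out (column C already has a 7).
G4 is out (column G already has a 7).
I4 is out (column I already has a 7).
So the only cell in row 4 that can hold 7 is B4.
Therefore B4 = 7.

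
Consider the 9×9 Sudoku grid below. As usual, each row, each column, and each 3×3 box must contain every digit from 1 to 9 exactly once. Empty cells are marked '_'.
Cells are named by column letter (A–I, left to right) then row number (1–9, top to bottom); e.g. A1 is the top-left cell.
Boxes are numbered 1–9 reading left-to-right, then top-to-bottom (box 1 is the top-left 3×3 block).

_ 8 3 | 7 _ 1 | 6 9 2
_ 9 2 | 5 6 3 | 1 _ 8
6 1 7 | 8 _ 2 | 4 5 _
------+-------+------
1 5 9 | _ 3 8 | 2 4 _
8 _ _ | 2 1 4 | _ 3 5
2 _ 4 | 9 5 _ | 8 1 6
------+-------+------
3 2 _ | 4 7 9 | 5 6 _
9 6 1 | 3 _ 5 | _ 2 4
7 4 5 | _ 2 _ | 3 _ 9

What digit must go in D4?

Row 4 already contains {1, 2, 3, 4, 5, 8, 9}.
Column D already contains {2, 3, 4, 5, 7, 8, 9}.
Its 3×3 block (box 5) already contains {1, 2, 3, 4, 5, 8, 9}.
The only value from 1–9 not eliminated is 6, so D4 = 6.

6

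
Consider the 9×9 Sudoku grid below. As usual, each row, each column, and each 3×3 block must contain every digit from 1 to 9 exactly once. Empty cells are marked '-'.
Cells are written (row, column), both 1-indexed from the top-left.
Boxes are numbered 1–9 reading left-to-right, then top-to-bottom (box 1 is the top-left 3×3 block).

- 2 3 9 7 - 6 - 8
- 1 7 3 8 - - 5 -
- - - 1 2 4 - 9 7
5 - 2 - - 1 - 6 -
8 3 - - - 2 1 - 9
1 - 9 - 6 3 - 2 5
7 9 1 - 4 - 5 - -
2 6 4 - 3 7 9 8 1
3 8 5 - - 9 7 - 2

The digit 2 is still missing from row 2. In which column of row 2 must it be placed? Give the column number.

7

Consider where 2 can go in row 2.
(2,1) is out (column 1 already has a 2).
(2,6) is out (column 6 already has a 2).
(2,9) is out (column 9 already has a 2).
So the only cell in row 2 that can hold 2 is (2,7).
That is column 7.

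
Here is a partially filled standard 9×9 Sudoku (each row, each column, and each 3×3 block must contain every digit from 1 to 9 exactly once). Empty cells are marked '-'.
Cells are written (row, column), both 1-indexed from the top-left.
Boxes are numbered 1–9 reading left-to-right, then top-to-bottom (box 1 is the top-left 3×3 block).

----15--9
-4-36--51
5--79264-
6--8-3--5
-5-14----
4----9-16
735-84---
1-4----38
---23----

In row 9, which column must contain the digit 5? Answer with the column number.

7

Consider where 5 can go in row 9.
(9,1) is out (column 1 already has a 5). (9,2) is out (column 2 already has a 5). (9,3) is out (column 3 already has a 5). (9,6) is out (column 6 already has a 5). The remaining empty cells in row 9 are similarly blocked.
So the only cell in row 9 that can hold 5 is (9,7).
That is column 7.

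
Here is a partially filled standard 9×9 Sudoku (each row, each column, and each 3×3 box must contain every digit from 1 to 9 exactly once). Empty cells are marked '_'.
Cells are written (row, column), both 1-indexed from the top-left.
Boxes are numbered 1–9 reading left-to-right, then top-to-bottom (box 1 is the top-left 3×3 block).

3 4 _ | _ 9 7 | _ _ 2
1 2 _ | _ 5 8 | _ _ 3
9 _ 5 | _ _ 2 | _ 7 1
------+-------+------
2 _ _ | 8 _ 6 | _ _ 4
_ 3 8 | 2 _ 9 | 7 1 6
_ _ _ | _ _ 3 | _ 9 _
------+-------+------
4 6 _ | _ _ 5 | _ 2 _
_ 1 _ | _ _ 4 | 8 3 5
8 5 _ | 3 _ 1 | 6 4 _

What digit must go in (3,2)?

Row 3 already contains {1, 2, 5, 7, 9}.
Column 2 already contains {1, 2, 3, 4, 5, 6}.
Its 3×3 block (box 1) already contains {1, 2, 3, 4, 5, 9}.
The only value from 1–9 not eliminated is 8, so (3,2) = 8.

8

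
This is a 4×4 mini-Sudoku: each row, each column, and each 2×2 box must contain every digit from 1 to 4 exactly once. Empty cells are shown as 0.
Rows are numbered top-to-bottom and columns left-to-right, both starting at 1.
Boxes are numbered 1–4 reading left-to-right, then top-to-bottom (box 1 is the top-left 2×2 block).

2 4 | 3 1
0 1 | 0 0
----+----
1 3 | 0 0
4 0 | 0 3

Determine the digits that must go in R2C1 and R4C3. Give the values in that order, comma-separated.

3,1

For R2C1:
  Row 2 already contains {1}.
  Column 1 already contains {1, 2, 4}.
  Its 2×2 block (box 1) already contains {1, 2, 4}.
  The only value from 1–4 not eliminated is 3, so R2C1 = 3.
For R4C3:
  Consider where 1 can go in column 3.
  R2C3 is out (row 2 already has a 1).
  R3C3 is out (row 3 already has a 1).
  So the only cell in column 3 that can hold 1 is R4C3.
  So R4C3 = 1.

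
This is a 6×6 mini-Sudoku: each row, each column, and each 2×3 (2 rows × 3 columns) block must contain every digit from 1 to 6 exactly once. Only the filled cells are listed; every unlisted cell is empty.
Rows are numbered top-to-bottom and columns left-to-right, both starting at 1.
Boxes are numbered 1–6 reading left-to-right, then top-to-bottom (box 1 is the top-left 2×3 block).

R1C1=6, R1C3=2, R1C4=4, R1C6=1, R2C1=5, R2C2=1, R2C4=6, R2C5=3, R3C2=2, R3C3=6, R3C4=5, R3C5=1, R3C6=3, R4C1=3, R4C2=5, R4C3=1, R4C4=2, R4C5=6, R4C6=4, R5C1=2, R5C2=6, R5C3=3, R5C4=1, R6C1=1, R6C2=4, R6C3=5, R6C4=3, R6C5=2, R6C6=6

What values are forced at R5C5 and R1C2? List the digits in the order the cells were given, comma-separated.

For R5C5:
  Consider where 4 can go in row 5.
  R5C6 is out (column 6 already has a 4).
  So the only cell in row 5 that can hold 4 is R5C5.
  So R5C5 = 4.
For R1C2:
  Row 1 already contains {1, 2, 4, 6}.
  Column 2 already contains {1, 2, 4, 5, 6}.
  Its 2×3 block (box 1) already contains {1, 2, 5, 6}.
  The only value from 1–6 not eliminated is 3, so R1C2 = 3.

4,3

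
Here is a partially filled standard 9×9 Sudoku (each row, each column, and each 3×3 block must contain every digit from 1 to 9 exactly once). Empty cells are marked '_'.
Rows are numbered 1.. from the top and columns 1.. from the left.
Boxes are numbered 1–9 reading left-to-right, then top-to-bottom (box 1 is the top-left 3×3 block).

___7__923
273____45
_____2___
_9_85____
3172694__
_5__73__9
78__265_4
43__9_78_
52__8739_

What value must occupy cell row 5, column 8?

5

Row 5 already contains {1, 2, 3, 4, 6, 7, 9}.
Column 8 already contains {2, 4, 8, 9}.
Its 3×3 block (box 6) already contains {4, 9}.
The only value from 1–9 not eliminated is 5, so row 5, column 8 = 5.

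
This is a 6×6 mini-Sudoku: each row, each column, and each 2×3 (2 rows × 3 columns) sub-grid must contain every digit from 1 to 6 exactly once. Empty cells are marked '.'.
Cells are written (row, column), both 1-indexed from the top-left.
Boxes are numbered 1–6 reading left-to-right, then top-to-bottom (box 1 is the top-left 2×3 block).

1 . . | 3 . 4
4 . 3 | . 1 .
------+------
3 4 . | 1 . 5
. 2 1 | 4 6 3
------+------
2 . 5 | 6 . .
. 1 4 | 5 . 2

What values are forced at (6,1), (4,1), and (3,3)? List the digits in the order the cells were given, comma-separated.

For (6,1):
  Row 6 already contains {1, 2, 4, 5}.
  Column 1 already contains {1, 2, 3, 4}.
  Its 2×3 block (box 5) already contains {1, 2, 4, 5}.
  The only value from 1–6 not eliminated is 6, so (6,1) = 6.
For (4,1):
  Row 4 already contains {1, 2, 3, 4, 6}.
  Column 1 already contains {1, 2, 3, 4}.
  Its 2×3 block (box 3) already contains {1, 2, 3, 4}.
  The only value from 1–6 not eliminated is 5, so (4,1) = 5.
For (3,3):
  Row 3 already contains {1, 3, 4, 5}.
  Column 3 already contains {1, 3, 4, 5}.
  Its 2×3 block (box 3) already contains {1, 2, 3, 4}.
  The only value from 1–6 not eliminated is 6, so (3,3) = 6.

6,5,6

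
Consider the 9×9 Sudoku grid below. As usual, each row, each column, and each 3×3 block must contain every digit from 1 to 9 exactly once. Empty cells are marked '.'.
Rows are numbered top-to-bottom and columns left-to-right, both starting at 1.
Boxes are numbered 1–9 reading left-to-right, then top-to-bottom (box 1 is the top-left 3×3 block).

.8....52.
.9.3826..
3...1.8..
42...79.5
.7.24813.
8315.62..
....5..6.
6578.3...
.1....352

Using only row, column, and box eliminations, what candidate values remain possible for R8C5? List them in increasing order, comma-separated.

2,9

Row 8 already contains {3, 5, 6, 7, 8}.
Column 5 already contains {1, 4, 5, 8}.
Its 3×3 block (box 8) already contains {3, 5, 8}.
Removing those from 1–9 leaves {2, 9} as the candidates for R8C5.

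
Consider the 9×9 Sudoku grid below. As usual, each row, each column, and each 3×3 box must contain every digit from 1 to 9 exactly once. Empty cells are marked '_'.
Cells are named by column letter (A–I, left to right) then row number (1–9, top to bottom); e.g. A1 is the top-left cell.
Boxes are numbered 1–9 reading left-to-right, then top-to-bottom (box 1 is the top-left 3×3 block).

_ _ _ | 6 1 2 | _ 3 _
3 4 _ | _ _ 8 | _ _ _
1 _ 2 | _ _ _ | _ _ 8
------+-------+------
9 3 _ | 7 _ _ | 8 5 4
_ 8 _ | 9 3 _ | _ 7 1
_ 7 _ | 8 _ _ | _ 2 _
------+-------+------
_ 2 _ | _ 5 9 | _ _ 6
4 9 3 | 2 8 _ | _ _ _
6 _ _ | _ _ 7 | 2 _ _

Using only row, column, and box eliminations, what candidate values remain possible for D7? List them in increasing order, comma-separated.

1,3,4

Row 7 already contains {2, 5, 6, 9}.
Column D already contains {2, 6, 7, 8, 9}.
Its 3×3 block (box 8) already contains {2, 5, 7, 8, 9}.
Removing those from 1–9 leaves {1, 3, 4} as the candidates for D7.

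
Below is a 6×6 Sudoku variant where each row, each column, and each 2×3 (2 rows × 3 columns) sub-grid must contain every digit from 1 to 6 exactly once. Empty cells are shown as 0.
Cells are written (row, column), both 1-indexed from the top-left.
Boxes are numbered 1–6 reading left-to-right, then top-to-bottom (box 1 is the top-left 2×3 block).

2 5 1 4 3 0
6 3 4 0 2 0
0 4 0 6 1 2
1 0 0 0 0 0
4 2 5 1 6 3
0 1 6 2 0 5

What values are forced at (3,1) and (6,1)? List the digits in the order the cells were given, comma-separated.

5,3

For (3,1):
  Consider where 5 can go in row 3.
  (3,3) is out (column 3 already has a 5).
  So the only cell in row 3 that can hold 5 is (3,1).
  So (3,1) = 5.
For (6,1):
  Row 6 already contains {1, 2, 5, 6}.
  Column 1 already contains {1, 2, 4, 6}.
  Its 2×3 block (box 5) already contains {1, 2, 4, 5, 6}.
  The only value from 1–6 not eliminated is 3, so (6,1) = 3.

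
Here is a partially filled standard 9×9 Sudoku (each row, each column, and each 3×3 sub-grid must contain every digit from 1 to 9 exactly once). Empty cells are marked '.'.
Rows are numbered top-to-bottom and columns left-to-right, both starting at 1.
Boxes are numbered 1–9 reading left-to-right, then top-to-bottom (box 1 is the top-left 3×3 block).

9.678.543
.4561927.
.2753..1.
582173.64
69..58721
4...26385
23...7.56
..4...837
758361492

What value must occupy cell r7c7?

Row 7 already contains {2, 3, 5, 6, 7}.
Column 7 already contains {2, 3, 4, 5, 7, 8}.
Its 3×3 block (box 9) already contains {2, 3, 4, 5, 6, 7, 8, 9}.
The only value from 1–9 not eliminated is 1, so r7c7 = 1.

1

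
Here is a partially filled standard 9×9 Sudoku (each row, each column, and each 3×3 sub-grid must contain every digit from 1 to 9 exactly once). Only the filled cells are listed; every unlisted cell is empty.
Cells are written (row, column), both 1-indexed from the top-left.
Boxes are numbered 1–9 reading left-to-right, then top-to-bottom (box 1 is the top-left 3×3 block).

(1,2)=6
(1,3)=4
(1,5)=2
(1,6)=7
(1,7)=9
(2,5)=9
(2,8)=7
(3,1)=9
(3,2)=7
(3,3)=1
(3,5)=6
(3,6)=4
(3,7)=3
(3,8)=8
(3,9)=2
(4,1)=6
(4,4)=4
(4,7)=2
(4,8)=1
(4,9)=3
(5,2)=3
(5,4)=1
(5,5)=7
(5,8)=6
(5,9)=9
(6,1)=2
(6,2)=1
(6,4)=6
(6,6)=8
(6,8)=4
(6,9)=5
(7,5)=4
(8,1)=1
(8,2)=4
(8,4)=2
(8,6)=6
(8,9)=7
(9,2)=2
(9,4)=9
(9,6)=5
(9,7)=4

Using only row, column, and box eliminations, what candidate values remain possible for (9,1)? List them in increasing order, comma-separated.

3,7,8

Row 9 already contains {2, 4, 5, 9}.
Column 1 already contains {1, 2, 6, 9}.
Its 3×3 block (box 7) already contains {1, 2, 4}.
Removing those from 1–9 leaves {3, 7, 8} as the candidates for (9,1).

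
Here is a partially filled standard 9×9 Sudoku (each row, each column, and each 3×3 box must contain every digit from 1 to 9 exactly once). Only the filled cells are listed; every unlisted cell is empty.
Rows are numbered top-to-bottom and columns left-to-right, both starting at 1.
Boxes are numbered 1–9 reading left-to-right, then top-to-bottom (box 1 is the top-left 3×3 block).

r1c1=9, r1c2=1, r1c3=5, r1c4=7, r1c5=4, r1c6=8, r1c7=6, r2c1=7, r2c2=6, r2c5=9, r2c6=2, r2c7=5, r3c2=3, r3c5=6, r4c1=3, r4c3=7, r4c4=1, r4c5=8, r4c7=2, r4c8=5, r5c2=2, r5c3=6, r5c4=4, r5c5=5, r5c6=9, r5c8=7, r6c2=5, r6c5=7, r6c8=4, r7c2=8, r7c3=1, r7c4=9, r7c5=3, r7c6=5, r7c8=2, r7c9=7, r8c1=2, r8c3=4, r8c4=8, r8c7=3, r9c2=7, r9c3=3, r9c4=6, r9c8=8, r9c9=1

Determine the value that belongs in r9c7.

Cell r9c7 itself could take any of {4, 9} by direct elimination.
Consider where 9 can go in row 9.
r9c1 is out (column 1 already has a 9).
r9c5 is out (column 5 already has a 9).
r9c6 is out (column 6 already has a 9).
So the only cell in row 9 that can hold 9 is r9c7.
Therefore r9c7 = 9.

9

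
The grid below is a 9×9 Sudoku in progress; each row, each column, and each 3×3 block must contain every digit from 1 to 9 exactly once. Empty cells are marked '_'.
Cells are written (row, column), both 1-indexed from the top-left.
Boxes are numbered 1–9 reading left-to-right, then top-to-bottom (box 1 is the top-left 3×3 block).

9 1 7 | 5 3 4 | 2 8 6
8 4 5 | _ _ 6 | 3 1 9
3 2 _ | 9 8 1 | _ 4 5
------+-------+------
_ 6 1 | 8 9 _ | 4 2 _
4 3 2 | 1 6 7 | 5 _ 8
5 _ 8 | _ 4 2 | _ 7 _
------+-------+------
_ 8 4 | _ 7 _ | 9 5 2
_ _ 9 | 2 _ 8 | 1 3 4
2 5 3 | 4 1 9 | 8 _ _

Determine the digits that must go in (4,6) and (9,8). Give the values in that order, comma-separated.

For (4,6):
  Consider where 5 can go in row 4.
  (4,1) is out (column 1 already has a 5).
  (4,9) is out (column 9 already has a 5).
  So the only cell in row 4 that can hold 5 is (4,6).
  So (4,6) = 5.
For (9,8):
  Row 9 already contains {1, 2, 3, 4, 5, 8, 9}.
  Column 8 already contains {1, 2, 3, 4, 5, 7, 8}.
  Its 3×3 block (box 9) already contains {1, 2, 3, 4, 5, 8, 9}.
  The only value from 1–9 not eliminated is 6, so (9,8) = 6.

5,6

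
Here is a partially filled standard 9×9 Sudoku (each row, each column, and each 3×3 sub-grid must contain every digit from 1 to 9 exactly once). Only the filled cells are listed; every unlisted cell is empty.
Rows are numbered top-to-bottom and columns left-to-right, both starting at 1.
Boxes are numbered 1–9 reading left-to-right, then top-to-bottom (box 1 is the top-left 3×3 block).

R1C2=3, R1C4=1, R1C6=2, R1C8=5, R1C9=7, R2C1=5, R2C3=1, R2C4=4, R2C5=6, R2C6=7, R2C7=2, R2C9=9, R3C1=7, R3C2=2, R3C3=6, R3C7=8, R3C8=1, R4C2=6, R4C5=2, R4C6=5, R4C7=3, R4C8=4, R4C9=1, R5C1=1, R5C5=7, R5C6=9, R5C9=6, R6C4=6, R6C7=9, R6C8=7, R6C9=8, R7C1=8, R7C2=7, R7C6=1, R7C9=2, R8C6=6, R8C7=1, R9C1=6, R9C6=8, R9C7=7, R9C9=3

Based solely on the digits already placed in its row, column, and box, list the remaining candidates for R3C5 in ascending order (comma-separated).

3,5,9

Row 3 already contains {1, 2, 6, 7, 8}.
Column 5 already contains {2, 6, 7}.
Its 3×3 block (box 2) already contains {1, 2, 4, 6, 7}.
Removing those from 1–9 leaves {3, 5, 9} as the candidates for R3C5.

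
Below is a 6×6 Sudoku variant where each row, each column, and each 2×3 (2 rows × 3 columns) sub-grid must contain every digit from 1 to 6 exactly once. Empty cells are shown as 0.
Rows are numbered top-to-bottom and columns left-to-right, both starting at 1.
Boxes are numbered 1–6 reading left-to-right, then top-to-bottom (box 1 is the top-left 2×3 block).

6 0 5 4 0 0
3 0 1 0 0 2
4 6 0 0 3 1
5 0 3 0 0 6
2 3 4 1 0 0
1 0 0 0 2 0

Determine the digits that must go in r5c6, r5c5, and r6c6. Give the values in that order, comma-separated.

5,6,4

For r5c6:
  Row 5 already contains {1, 2, 3, 4}.
  Column 6 already contains {1, 2, 6}.
  Its 2×3 block (box 6) already contains {1, 2}.
  The only value from 1–6 not eliminated is 5, so r5c6 = 5.
For r5c5:
  Consider where 6 can go in row 5.
  r5c6 is out (column 6 already has a 6).
  So the only cell in row 5 that can hold 6 is r5c5.
  So r5c5 = 6.
For r6c6:
  Consider where 4 can go in box 6.
  r5c5 is out (row 5 already has a 4).
  r5c6 is out (row 5 already has a 4).
  r6c4 is out (column 4 already has a 4).
  So the only cell in box 6 that can hold 4 is r6c6.
  So r6c6 = 4.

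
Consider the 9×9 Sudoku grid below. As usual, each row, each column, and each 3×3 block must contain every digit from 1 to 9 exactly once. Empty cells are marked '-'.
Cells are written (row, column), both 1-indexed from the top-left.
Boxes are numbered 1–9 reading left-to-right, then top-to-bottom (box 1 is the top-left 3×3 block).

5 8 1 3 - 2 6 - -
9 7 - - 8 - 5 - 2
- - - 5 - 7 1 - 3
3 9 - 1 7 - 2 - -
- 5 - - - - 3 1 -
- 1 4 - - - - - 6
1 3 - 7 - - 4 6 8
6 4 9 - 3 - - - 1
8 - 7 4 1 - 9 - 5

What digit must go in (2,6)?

1

Cell (2,6) itself could take any of {1, 4, 6} by direct elimination.
Consider where 1 can go in row 2.
(2,3) is out (column 3 already has a 1).
(2,4) is out (column 4 already has a 1).
(2,8) is out (column 8 already has a 1).
So the only cell in row 2 that can hold 1 is (2,6).
Therefore (2,6) = 1.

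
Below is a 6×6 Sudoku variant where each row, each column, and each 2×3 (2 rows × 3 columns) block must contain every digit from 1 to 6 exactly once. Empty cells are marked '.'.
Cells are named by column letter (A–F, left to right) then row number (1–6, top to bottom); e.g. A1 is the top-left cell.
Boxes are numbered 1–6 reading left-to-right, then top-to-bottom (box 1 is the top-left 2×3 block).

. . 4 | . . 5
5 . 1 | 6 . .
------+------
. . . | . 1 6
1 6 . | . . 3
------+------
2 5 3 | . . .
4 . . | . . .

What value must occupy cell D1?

Cell D1 itself could take any of {1, 2, 3} by direct elimination.
Consider where 1 can go in row 1.
A1 is out (column A already has a 1).
B1 is out (box 1 already has a 1).
E1 is out (column E already has a 1).
So the only cell in row 1 that can hold 1 is D1.
Therefore D1 = 1.

1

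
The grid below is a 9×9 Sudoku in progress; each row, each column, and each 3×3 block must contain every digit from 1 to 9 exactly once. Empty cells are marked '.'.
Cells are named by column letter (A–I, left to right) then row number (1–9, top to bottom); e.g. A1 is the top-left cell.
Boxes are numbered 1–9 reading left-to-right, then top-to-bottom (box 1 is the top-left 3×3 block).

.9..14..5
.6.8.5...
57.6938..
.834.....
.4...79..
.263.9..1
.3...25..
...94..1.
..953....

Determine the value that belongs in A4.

9

Cell A4 itself could take any of {1, 7, 9} by direct elimination.
Consider where 9 can go in column A.
A1 is out (row 1 already has a 9). A2 is out (box 1 already has a 9). A5 is out (row 5 already has a 9). A6 is out (row 6 already has a 9). The remaining empty cells in column A are similarly blocked.
So the only cell in column A that can hold 9 is A4.
Therefore A4 = 9.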